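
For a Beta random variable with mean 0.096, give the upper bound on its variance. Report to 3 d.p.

For fixed mean μ the Beta variance is μ(1−μ)/(α+β+1), increasing as α+β decreases.
Its least upper bound (not attained) is μ(1−μ) = 0.096·0.904 = 0.087.

0.087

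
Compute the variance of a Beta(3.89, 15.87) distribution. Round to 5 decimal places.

α+β = 19.76 and αβ = 61.7343, so Var = αβ/[(α+β)²(α+β+1)] = 61.7343/8105.899776 = 0.00762.

0.00762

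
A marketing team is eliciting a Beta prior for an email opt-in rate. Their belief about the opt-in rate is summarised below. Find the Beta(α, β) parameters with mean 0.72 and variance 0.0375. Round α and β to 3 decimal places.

α = 3.151, β = 1.225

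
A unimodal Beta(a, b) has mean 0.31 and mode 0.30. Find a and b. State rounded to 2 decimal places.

a = 12.40, b = 27.60

With s = a+b: μ = a/s and mode = (a−1)/(s−2). Eliminating a = μs,
μs − 1 = m(s−2) ⇒ s(μ−m) = 1−2m ⇒ s = 0.40/0.01 = 40.0000.
So a = μs = 12.40, b = (1−μ)s = 27.60.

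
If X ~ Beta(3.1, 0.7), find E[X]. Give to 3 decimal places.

0.816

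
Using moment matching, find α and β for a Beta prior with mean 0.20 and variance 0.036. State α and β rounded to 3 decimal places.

Let s = α+β. The Beta variance is μ(1−μ)/(s+1).
So s+1 = μ(1−μ)/σ² = (0.20×0.80)/0.036 = 0.1600/0.036 = 4.4444, giving s = 3.4444.
Then α = μs = 0.20×3.4444 = 0.689 and β = (1−μ)s = 0.80×3.4444 = 2.756.

α = 0.689, β = 2.756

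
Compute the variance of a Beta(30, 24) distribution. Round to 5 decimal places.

0.00449

μ = 30/54 = 0.555556; Var = μ(1−μ)/(α+β+1) = 0.2469136/55 = 0.00449.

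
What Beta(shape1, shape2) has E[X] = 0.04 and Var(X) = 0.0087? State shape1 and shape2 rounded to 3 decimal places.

shape1 = 0.137, shape2 = 3.277

By moment matching, shape1+shape2 = μ(1−μ)/σ² − 1 = (0.04·0.96)/0.0087 − 1 = 4.4138 − 1 = 3.4138.
Since shape1/(shape1+shape2) = μ, shape1 = 0.04·3.4138 = 0.137 and shape2 = 0.96·3.4138 = 3.277.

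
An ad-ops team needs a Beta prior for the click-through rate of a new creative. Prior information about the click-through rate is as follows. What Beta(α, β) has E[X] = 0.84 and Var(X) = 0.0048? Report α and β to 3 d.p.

α = 22.680, β = 4.320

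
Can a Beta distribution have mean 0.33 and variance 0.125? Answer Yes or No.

A Beta with mean μ has variance μ(1−μ)/(α+β+1) < μ(1−μ).
Here μ(1−μ) = 0.33×0.67 = 0.2211, and 0.125 < 0.2211.

Yes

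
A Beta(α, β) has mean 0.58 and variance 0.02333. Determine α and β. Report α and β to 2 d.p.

Let s = α+β. The Beta variance is μ(1−μ)/(s+1).
So s+1 = μ(1−μ)/σ² = (0.58×0.42)/0.02333 = 0.2436/0.02333 = 10.4415, giving s = 9.4415.
Then α = μs = 0.58×9.4415 = 5.48 and β = (1−μ)s = 0.42×9.4415 = 3.97.

α = 5.48, β = 3.97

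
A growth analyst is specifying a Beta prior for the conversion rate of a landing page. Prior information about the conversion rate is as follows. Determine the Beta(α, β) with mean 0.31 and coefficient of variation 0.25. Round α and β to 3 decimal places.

α = 10.730, β = 23.883

σ = CV·μ = 0.25×0.31 = 0.07750, so σ² = 0.006006.
s+1 = μ(1−μ)/σ² = 0.2139/0.006006 = 35.6129, so s = α+β = 34.6129.
α = μs = 10.730, β = (1−μ)s = 23.883.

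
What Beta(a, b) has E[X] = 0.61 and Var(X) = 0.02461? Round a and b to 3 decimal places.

Write ν = a+b; then a = μν and Var = μ(1−μ)/(ν+1).
ν = μ(1−μ)/Var − 1 = 0.2379/0.02461 − 1 = 8.6668.
a = 0.61·8.6668 = 5.287, b = 0.39·8.6668 = 3.380.

a = 5.287, b = 3.380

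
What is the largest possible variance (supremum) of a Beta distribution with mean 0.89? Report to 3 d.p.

Var = μ(1−μ)/(α+β+1), which approaches μ(1−μ) as α+β → 0.
So the supremum is μ(1−μ) = 0.89×0.11 = 0.098.

0.098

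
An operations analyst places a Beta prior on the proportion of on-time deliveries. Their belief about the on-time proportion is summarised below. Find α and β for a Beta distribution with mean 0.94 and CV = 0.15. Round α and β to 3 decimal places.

σ = CV·μ = 0.15×0.94 = 0.14100, so σ² = 0.019881.
s+1 = μ(1−μ)/σ² = 0.0564/0.019881 = 2.8369, so s = α+β = 1.8369.
α = μs = 1.727, β = (1−μ)s = 0.110.

α = 1.727, β = 0.110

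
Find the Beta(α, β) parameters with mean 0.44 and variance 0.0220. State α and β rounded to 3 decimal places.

By moment matching, α+β = μ(1−μ)/σ² − 1 = (0.44·0.56)/0.0220 − 1 = 11.2000 − 1 = 10.2000.
Since α/(α+β) = μ, α = 0.44·10.2000 = 4.488 and β = 0.56·10.2000 = 5.712.

α = 4.488, β = 5.712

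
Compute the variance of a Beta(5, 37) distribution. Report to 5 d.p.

0.00244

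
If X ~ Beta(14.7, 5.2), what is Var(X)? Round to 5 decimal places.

μ = 14.7/19.9 = 0.738693; Var = μ(1−μ)/(α+β+1) = 0.1930254/20.9 = 0.00924.

0.00924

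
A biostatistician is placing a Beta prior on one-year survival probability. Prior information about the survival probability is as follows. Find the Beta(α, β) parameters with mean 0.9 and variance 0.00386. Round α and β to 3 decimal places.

α = 20.084, β = 2.232

By moment matching, α+β = μ(1−μ)/σ² − 1 = (0.9·0.1)/0.00386 − 1 = 23.3161 − 1 = 22.3161.
Since α/(α+β) = μ, α = 0.9·22.3161 = 20.084 and β = 0.1·22.3161 = 2.232.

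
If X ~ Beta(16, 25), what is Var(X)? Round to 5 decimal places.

0.00567

μ = 16/41 = 0.390244; Var = μ(1−μ)/(α+β+1) = 0.2379536/42 = 0.00567.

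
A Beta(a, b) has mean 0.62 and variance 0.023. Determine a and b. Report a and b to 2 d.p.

Let s = a+b. The Beta variance is μ(1−μ)/(s+1).
So s+1 = μ(1−μ)/σ² = (0.62×0.38)/0.023 = 0.2356/0.023 = 10.2435, giving s = 9.2435.
Then a = μs = 0.62×9.2435 = 5.73 and b = (1−μ)s = 0.38×9.2435 = 3.51.

a = 5.73, b = 3.51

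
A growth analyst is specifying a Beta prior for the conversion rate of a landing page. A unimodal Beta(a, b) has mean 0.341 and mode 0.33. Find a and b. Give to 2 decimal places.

With s = a+b: μ = a/s and mode = (a−1)/(s−2). Eliminating a = μs,
μs − 1 = m(s−2) ⇒ s(μ−m) = 1−2m ⇒ s = 0.34/0.011 = 30.9091.
So a = μs = 10.54, b = (1−μ)s = 20.37.

a = 10.54, b = 20.37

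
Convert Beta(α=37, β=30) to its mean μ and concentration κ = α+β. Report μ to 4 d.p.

κ = α+β = 37+30 = 67; μ = α/κ = 37/67 = 0.5522.

μ = 0.5522, κ = 67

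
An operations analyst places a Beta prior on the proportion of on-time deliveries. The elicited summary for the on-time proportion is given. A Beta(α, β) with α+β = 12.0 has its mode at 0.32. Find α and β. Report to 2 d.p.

Mode = (α−1)/(κ−2) with κ = α+β, so α−1 = 0.32·10.0 = 3.20.
α = 4.20; β = κ − α = 7.80.

α = 4.20, β = 7.80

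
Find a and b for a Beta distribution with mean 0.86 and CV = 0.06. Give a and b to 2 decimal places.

σ = CV·μ = 0.06×0.86 = 0.05160, so σ² = 0.002663.
s+1 = μ(1−μ)/σ² = 0.1204/0.002663 = 45.2196, so s = a+b = 44.2196.
a = μs = 38.03, b = (1−μ)s = 6.19.

a = 38.03, b = 6.19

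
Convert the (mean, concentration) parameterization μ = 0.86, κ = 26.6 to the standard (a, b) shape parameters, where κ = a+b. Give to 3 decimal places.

Split κ in proportion μ : (1−μ): a = 0.86·26.6 = 22.876, b = 26.6 − 22.876 = 3.724.

a = 22.876, b = 3.724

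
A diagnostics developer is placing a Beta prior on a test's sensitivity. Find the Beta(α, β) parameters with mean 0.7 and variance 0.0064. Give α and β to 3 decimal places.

Let s = α+β. The Beta variance is μ(1−μ)/(s+1).
So s+1 = μ(1−μ)/σ² = (0.7×0.3)/0.0064 = 0.21/0.0064 = 32.8125, giving s = 31.8125.
Then α = μs = 0.7×31.8125 = 22.269 and β = (1−μ)s = 0.3×31.8125 = 9.544.

α = 22.269, β = 9.544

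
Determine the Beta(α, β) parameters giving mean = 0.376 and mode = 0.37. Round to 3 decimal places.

α = 16.293, β = 27.040

With s = α+β: μ = α/s and mode = (α−1)/(s−2). Eliminating α = μs,
μs − 1 = m(s−2) ⇒ s(μ−m) = 1−2m ⇒ s = 0.26/0.006 = 43.3333.
So α = μs = 16.293, β = (1−μ)s = 27.040.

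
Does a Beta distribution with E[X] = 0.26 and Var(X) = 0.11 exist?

A Beta with mean μ has variance μ(1−μ)/(α+β+1) < μ(1−μ).
Here μ(1−μ) = 0.26×0.74 = 0.1924, and 0.11 < 0.1924.

Yes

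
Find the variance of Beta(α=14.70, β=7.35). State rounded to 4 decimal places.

α+β = 22.05 and αβ = 108.0450, so Var = αβ/[(α+β)²(α+β+1)] = 108.0450/11206.967625 = 0.0096.

0.0096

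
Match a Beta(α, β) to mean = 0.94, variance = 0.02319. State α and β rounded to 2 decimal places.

α = 1.35, β = 0.09

By moment matching, α+β = μ(1−μ)/σ² − 1 = (0.94·0.06)/0.02319 − 1 = 2.4321 − 1 = 1.4321.
Since α/(α+β) = μ, α = 0.94·1.4321 = 1.35 and β = 0.06·1.4321 = 0.09.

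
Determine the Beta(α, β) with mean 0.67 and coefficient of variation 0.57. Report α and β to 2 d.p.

σ = CV·μ = 0.57×0.67 = 0.38190, so σ² = 0.145848.
s+1 = μ(1−μ)/σ² = 0.2211/0.145848 = 1.5160, so s = α+β = 0.5160.
α = μs = 0.35, β = (1−μ)s = 0.17.

α = 0.35, β = 0.17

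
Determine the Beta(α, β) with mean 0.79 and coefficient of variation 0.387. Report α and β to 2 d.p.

σ = CV·μ = 0.387×0.79 = 0.30573, so σ² = 0.093471.
s+1 = μ(1−μ)/σ² = 0.1659/0.093471 = 1.7749, so s = α+β = 0.7749.
α = μs = 0.61, β = (1−μ)s = 0.16.

α = 0.61, β = 0.16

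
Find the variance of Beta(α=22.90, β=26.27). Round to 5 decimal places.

Var = αβ/[(α+β)²(α+β+1)] = (22.90×26.27)/(49.17²×50.17) = 601.5830/121295.452113 = 0.00496.

0.00496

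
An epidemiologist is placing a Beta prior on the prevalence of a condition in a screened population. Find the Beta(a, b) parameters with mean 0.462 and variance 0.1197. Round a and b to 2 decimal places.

a = 0.50, b = 0.58

By moment matching, a+b = μ(1−μ)/σ² − 1 = (0.462·0.538)/0.1197 − 1 = 2.0765 − 1 = 1.0765.
Since a/(a+b) = μ, a = 0.462·1.0765 = 0.50 and b = 0.538·1.0765 = 0.58.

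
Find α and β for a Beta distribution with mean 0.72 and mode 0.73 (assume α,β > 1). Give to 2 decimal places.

Let s = α+β. Mean gives α = μs = 0.72s; mode gives (α−1)/(s−2) = 0.73.
Substituting: 0.72s − 1 = 0.73(s−2) = 0.73s − 1.46, so -0.01s = -0.46 and s = 46.0000.
Then α = 0.72×46.0000 = 33.12 and β = s−α = 12.88.

α = 33.12, β = 12.88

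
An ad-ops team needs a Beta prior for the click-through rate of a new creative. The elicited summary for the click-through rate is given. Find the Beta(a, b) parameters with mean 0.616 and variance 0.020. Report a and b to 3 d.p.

a = 6.670, b = 4.158

By moment matching, a+b = μ(1−μ)/σ² − 1 = (0.616·0.384)/0.020 − 1 = 11.8272 − 1 = 10.8272.
Since a/(a+b) = μ, a = 0.616·10.8272 = 6.670 and b = 0.384·10.8272 = 4.158.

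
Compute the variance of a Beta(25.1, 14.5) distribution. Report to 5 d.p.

μ = 25.1/39.6 = 0.633838; Var = μ(1−μ)/(α+β+1) = 0.2320873/40.6 = 0.00572.

0.00572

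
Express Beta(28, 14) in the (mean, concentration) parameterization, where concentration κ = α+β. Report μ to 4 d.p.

μ = 0.6667, κ = 42

κ = α+β = 28+14 = 42; μ = α/κ = 28/42 = 0.6667.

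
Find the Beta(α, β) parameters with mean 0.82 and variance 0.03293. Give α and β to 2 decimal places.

Let s = α+β. The Beta variance is μ(1−μ)/(s+1).
So s+1 = μ(1−μ)/σ² = (0.82×0.18)/0.03293 = 0.1476/0.03293 = 4.4822, giving s = 3.4822.
Then α = μs = 0.82×3.4822 = 2.86 and β = (1−μ)s = 0.18×3.4822 = 0.63.

α = 2.86, β = 0.63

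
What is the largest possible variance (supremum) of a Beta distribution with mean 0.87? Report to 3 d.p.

Var = μ(1−μ)/(α+β+1), which approaches μ(1−μ) as α+β → 0.
So the supremum is μ(1−μ) = 0.87×0.13 = 0.113.

0.113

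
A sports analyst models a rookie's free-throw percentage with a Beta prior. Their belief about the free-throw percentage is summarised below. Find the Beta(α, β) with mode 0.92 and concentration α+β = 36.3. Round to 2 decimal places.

α = 32.56, β = 3.74

Mode = (α−1)/(κ−2) with κ = α+β, so α−1 = 0.92·34.3 = 31.56.
α = 32.56; β = κ − α = 3.74.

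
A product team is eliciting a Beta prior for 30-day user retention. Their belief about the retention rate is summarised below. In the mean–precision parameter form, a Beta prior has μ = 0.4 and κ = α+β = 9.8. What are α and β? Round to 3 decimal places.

Split κ in proportion μ : (1−μ): α = 0.4·9.8 = 3.920, β = 9.8 − 3.920 = 5.880.

α = 3.920, β = 5.880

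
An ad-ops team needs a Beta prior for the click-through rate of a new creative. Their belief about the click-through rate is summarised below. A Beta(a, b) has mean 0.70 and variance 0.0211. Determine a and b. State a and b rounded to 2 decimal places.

a = 6.27, b = 2.69

Let s = a+b. The Beta variance is μ(1−μ)/(s+1).
So s+1 = μ(1−μ)/σ² = (0.70×0.30)/0.0211 = 0.2100/0.0211 = 9.9526, giving s = 8.9526.
Then a = μs = 0.70×8.9526 = 6.27 and b = (1−μ)s = 0.30×8.9526 = 2.69.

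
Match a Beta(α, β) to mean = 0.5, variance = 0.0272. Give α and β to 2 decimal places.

α = 4.10, β = 4.10

Let s = α+β. The Beta variance is μ(1−μ)/(s+1).
So s+1 = μ(1−μ)/σ² = (0.5×0.5)/0.0272 = 0.25/0.0272 = 9.1912, giving s = 8.1912.
Then α = μs = 0.5×8.1912 = 4.10 and β = (1−μ)s = 0.5×8.1912 = 4.10.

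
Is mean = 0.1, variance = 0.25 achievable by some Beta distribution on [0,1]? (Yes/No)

For any Beta, Var(X) < E[X]·(1−E[X]).
Here μ(1−μ) = 0.1×0.9 = 0.09, and 0.25 ≥ 0.09.

No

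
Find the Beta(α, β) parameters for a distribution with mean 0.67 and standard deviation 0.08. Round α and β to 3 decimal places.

σ² = 0.08² = 0.0064.
With s = α+β, Var = μ(1−μ)/(s+1), so s+1 = (0.67×0.33)/0.0064 = 34.5469 and s = 33.5469.
α = μs = 22.476, β = (1−μ)s = 11.070.

α = 22.476, β = 11.070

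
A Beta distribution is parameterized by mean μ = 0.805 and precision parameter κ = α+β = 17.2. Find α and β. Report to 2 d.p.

Split κ in proportion μ : (1−μ): α = 0.805·17.2 = 13.85, β = 17.2 − 13.85 = 3.35.

α = 13.85, β = 3.35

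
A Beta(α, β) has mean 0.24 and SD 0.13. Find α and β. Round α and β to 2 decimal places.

α = 2.35, β = 7.44

σ² = 0.13² = 0.0169.
With s = α+β, Var = μ(1−μ)/(s+1), so s+1 = (0.24×0.76)/0.0169 = 10.7929 and s = 9.7929.
α = μs = 2.35, β = (1−μ)s = 7.44.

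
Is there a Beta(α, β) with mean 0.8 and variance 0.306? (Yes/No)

No

The Beta variance bound is σ² < μ(1−μ).
Here μ(1−μ) = 0.8×0.2 = 0.16, and 0.306 ≥ 0.16.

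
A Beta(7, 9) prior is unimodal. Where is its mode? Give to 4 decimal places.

The density x^(α−1)(1−x)^(β−1) is maximised at (α−1)/(α+β−2) = 6/14 = 0.4286.

0.4286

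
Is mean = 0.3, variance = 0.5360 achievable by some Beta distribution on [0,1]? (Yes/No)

For any Beta, Var(X) < E[X]·(1−E[X]).
Here μ(1−μ) = 0.3×0.7 = 0.21, and 0.5360 ≥ 0.21.

No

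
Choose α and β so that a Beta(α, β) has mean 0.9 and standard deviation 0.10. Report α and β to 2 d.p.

α = 7.20, β = 0.80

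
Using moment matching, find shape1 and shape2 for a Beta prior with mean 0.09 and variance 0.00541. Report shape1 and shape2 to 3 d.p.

shape1 = 1.272, shape2 = 12.866

Write ν = shape1+shape2; then shape1 = μν and Var = μ(1−μ)/(ν+1).
ν = μ(1−μ)/Var − 1 = 0.0819/0.00541 − 1 = 14.1386.
shape1 = 0.09·14.1386 = 1.272, shape2 = 0.91·14.1386 = 12.866.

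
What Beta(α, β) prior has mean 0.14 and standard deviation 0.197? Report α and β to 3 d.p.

α = 0.294, β = 1.808

Variance = 0.197² = 0.038809. The moment-matching identity α+β = μ(1−μ)/Var − 1 gives
α+β = 0.1204/0.038809 − 1 = 2.1024, so α = μ·2.1024 = 0.294 and β = (1−μ)·2.1024 = 1.808.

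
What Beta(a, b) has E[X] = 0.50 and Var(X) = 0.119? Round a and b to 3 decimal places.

Write ν = a+b; then a = μν and Var = μ(1−μ)/(ν+1).
ν = μ(1−μ)/Var − 1 = 0.2500/0.119 − 1 = 1.1008.
a = 0.50·1.1008 = 0.550, b = 0.50·1.1008 = 0.550.

a = 0.550, b = 0.550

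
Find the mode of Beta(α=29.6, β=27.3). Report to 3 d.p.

With α,β > 1, mode = (α−1)/(α+β−2) = 28.6/54.9 = 0.521.

0.521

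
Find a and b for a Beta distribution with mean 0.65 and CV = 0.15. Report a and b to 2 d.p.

σ = CV·μ = 0.15×0.65 = 0.09750, so σ² = 0.009506.
s+1 = μ(1−μ)/σ² = 0.2275/0.009506 = 23.9316, so s = a+b = 22.9316.
a = μs = 14.91, b = (1−μ)s = 8.03.

a = 14.91, b = 8.03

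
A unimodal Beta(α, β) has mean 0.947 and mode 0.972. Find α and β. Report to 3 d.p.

With s = α+β: μ = α/s and mode = (α−1)/(s−2). Eliminating α = μs,
μs − 1 = m(s−2) ⇒ s(μ−m) = 1−2m ⇒ s = -0.944/-0.025 = 37.7600.
So α = μs = 35.759, β = (1−μ)s = 2.001.

α = 35.759, β = 2.001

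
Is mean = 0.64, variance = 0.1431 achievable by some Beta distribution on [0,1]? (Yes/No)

The Beta variance bound is σ² < μ(1−μ).
Here μ(1−μ) = 0.64×0.36 = 0.2304, and 0.1431 < 0.2304.

Yes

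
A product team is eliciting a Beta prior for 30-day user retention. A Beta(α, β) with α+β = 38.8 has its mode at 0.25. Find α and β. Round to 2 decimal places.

α = 10.20, β = 28.60

Mode = (α−1)/(κ−2) with κ = α+β, so α−1 = 0.25·36.8 = 9.20.
α = 10.20; β = κ − α = 28.60.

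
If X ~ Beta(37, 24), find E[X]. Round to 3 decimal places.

0.607

E[X] = α/(α+β) = 37/61 = 0.607.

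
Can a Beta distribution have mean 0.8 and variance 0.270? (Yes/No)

No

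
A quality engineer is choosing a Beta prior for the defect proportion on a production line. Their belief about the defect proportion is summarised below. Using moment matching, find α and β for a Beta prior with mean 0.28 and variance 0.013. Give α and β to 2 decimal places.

α = 4.06, β = 10.45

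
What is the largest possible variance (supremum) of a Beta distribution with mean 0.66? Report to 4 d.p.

0.2244

For fixed mean μ the Beta variance is μ(1−μ)/(α+β+1), increasing as α+β decreases.
Its least upper bound (not attained) is μ(1−μ) = 0.66·0.34 = 0.2244.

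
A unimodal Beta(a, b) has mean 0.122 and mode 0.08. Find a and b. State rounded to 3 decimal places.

With s = a+b: μ = a/s and mode = (a−1)/(s−2). Eliminating a = μs,
μs − 1 = m(s−2) ⇒ s(μ−m) = 1−2m ⇒ s = 0.84/0.042 = 20.0000.
So a = μs = 2.440, b = (1−μ)s = 17.560.

a = 2.440, b = 17.560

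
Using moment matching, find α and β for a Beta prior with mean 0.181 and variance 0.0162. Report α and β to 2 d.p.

α = 1.48, β = 6.68

Let s = α+β. The Beta variance is μ(1−μ)/(s+1).
So s+1 = μ(1−μ)/σ² = (0.181×0.819)/0.0162 = 0.148239/0.0162 = 9.1506, giving s = 8.1506.
Then α = μs = 0.181×8.1506 = 1.48 and β = (1−μ)s = 0.819×8.1506 = 6.68.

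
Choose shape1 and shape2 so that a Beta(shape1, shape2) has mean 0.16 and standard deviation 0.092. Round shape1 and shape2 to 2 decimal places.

Variance = 0.092² = 0.008464. The moment-matching identity shape1+shape2 = μ(1−μ)/Var − 1 gives
shape1+shape2 = 0.1344/0.008464 − 1 = 14.8790, so shape1 = μ·14.8790 = 2.38 and shape2 = (1−μ)·14.8790 = 12.50.

shape1 = 2.38, shape2 = 12.50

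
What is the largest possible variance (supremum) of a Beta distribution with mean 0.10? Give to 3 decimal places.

For fixed mean μ the Beta variance is μ(1−μ)/(α+β+1), increasing as α+β decreases.
Its least upper bound (not attained) is μ(1−μ) = 0.10·0.90 = 0.090.

0.090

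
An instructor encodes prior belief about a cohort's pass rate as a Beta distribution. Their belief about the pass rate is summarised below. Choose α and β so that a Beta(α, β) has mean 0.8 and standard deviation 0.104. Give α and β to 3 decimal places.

α = 11.034, β = 2.759

Variance = 0.104² = 0.010816. The moment-matching identity α+β = μ(1−μ)/Var − 1 gives
α+β = 0.16/0.010816 − 1 = 13.7929, so α = μ·13.7929 = 11.034 and β = (1−μ)·13.7929 = 2.759.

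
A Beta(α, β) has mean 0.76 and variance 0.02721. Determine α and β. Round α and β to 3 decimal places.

Write ν = α+β; then α = μν and Var = μ(1−μ)/(ν+1).
ν = μ(1−μ)/Var − 1 = 0.1824/0.02721 − 1 = 5.7034.
α = 0.76·5.7034 = 4.335, β = 0.24·5.7034 = 1.369.

α = 4.335, β = 1.369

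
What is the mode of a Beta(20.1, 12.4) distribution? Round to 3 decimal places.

The density x^(α−1)(1−x)^(β−1) is maximised at (α−1)/(α+β−2) = 19.1/30.5 = 0.626.

0.626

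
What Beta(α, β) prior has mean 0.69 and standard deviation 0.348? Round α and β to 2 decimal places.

α = 0.53, β = 0.24

σ² = 0.348² = 0.121104.
With s = α+β, Var = μ(1−μ)/(s+1), so s+1 = (0.69×0.31)/0.121104 = 1.7663 and s = 0.7663.
α = μs = 0.53, β = (1−μ)s = 0.24.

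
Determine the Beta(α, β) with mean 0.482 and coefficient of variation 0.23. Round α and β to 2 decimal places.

α = 9.31, β = 10.01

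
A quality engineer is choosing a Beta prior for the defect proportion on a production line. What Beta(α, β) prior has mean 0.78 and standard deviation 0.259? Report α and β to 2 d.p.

α = 1.22, β = 0.34

σ² = 0.259² = 0.067081.
With s = α+β, Var = μ(1−μ)/(s+1), so s+1 = (0.78×0.22)/0.067081 = 2.5581 and s = 1.5581.
α = μs = 1.22, β = (1−μ)s = 0.34.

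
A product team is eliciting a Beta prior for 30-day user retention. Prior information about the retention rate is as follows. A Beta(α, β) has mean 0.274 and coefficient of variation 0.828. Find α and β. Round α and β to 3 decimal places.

Var = (CV·μ)² = (0.828×0.274)² = 0.051471.
α+β = μ(1−μ)/Var − 1 = 0.198924/0.051471 − 1 = 2.8648.
Thus α = 0.274·2.8648 = 0.785 and β = 0.726·2.8648 = 2.080.

α = 0.785, β = 2.080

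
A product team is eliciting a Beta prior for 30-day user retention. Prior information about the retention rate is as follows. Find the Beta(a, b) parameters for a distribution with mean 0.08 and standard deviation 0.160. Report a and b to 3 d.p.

a = 0.150, b = 1.725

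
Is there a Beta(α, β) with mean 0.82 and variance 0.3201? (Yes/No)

No

The Beta variance bound is σ² < μ(1−μ).
Here μ(1−μ) = 0.82×0.18 = 0.1476, and 0.3201 ≥ 0.1476.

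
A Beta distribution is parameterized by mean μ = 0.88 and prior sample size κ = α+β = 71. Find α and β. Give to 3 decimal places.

α = 62.480, β = 8.520

α = μκ = 0.88×71 = 62.480 and β = (1−μ)κ = 0.12×71 = 8.520.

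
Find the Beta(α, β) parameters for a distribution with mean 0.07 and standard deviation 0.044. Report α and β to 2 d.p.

First σ² = 0.001936. Setting α = μn, β = (1−μ)n with n = α+β,
μ(1−μ)/(n+1) = 0.001936 ⇒ n+1 = 0.0651/0.001936 = 33.6260 ⇒ n = 32.6260.
Hence α = 0.07×32.6260 = 2.28, β = 0.93×32.6260 = 30.34.

α = 2.28, β = 30.34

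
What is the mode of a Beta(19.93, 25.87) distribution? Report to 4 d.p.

The density x^(α−1)(1−x)^(β−1) is maximised at (α−1)/(α+β−2) = 18.93/43.80 = 0.4322.

0.4322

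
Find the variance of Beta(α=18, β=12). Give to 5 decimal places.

0.00774

μ = 18/30 = 0.600000; Var = μ(1−μ)/(α+β+1) = 0.2400000/31 = 0.00774.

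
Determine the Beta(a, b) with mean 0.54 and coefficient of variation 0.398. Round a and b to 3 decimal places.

Var = (CV·μ)² = (0.398×0.54)² = 0.046191.
a+b = μ(1−μ)/Var − 1 = 0.2484/0.046191 − 1 = 4.3777.
Thus a = 0.54·4.3777 = 2.364 and b = 0.46·4.3777 = 2.014.

a = 2.364, b = 2.014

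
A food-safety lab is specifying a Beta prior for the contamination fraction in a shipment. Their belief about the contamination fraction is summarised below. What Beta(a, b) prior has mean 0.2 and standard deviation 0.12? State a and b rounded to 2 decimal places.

First σ² = 0.0144. Setting a = μn, b = (1−μ)n with n = a+b,
μ(1−μ)/(n+1) = 0.0144 ⇒ n+1 = 0.16/0.0144 = 11.1111 ⇒ n = 10.1111.
Hence a = 0.2×10.1111 = 2.02, b = 0.8×10.1111 = 8.09.

a = 2.02, b = 8.09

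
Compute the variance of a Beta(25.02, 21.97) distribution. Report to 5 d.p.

0.00519

Var = αβ/[(α+β)²(α+β+1)] = (25.02×21.97)/(46.99²×47.99) = 549.6894/105964.804199 = 0.00519.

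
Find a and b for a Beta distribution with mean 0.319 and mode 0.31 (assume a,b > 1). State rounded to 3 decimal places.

a = 13.469, b = 28.753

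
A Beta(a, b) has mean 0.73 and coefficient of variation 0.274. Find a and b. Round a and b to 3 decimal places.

Var = (CV·μ)² = (0.274×0.73)² = 0.040008.
a+b = μ(1−μ)/Var − 1 = 0.1971/0.040008 − 1 = 3.9265.
Thus a = 0.73·3.9265 = 2.866 and b = 0.27·3.9265 = 1.060.

a = 2.866, b = 1.060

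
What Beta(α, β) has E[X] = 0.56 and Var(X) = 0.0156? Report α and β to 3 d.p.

α = 8.285, β = 6.510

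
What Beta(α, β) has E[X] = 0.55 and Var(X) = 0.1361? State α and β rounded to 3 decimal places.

α = 0.450, β = 0.368

Write ν = α+β; then α = μν and Var = μ(1−μ)/(ν+1).
ν = μ(1−μ)/Var − 1 = 0.2475/0.1361 − 1 = 0.8185.
α = 0.55·0.8185 = 0.450, β = 0.45·0.8185 = 0.368.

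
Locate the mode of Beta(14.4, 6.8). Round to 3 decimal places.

The density x^(α−1)(1−x)^(β−1) is maximised at (α−1)/(α+β−2) = 13.4/19.2 = 0.698.

0.698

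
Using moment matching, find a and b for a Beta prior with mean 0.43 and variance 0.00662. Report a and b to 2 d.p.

a = 15.49, b = 20.53

By moment matching, a+b = μ(1−μ)/σ² − 1 = (0.43·0.57)/0.00662 − 1 = 37.0242 − 1 = 36.0242.
Since a/(a+b) = μ, a = 0.43·36.0242 = 15.49 and b = 0.57·36.0242 = 20.53.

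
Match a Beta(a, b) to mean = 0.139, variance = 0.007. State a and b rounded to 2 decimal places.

a = 2.24, b = 13.86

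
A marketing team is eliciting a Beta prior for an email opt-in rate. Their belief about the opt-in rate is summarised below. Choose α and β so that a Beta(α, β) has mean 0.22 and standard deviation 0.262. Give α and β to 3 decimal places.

α = 0.330, β = 1.170

First σ² = 0.068644. Setting α = μn, β = (1−μ)n with n = α+β,
μ(1−μ)/(n+1) = 0.068644 ⇒ n+1 = 0.1716/0.068644 = 2.4999 ⇒ n = 1.4999.
Hence α = 0.22×1.4999 = 0.330, β = 0.78×1.4999 = 1.170.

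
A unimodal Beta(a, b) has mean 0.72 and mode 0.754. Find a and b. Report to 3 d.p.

With s = a+b: μ = a/s and mode = (a−1)/(s−2). Eliminating a = μs,
μs − 1 = m(s−2) ⇒ s(μ−m) = 1−2m ⇒ s = -0.508/-0.034 = 14.9412.
So a = μs = 10.758, b = (1−μ)s = 4.184.

a = 10.758, b = 4.184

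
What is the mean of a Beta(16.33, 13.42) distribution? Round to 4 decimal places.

E[X] = α/(α+β) = 16.33/29.75 = 0.5489.

0.5489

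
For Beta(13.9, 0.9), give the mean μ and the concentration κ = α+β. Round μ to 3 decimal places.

κ = α+β = 13.9+0.9 = 14.8; μ = α/κ = 13.9/14.8 = 0.939.

μ = 0.939, κ = 14.8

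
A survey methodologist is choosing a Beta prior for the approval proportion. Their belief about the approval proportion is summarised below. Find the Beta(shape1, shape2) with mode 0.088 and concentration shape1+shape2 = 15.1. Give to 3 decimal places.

Since the density peak of Beta(shape1,shape2) is at (shape1−1)/(shape1+shape2−2),
shape1 = 1 + 0.088(15.1−2) = 2.153 and shape2 = 15.1 − 2.153 = 12.947.

shape1 = 2.153, shape2 = 12.947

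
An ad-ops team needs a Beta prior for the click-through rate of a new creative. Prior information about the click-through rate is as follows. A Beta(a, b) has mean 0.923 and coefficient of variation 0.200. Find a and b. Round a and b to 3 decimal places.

a = 1.002, b = 0.084

σ = CV·μ = 0.200×0.923 = 0.18460, so σ² = 0.034077.
s+1 = μ(1−μ)/σ² = 0.071071/0.034077 = 2.0856, so s = a+b = 1.0856.
a = μs = 1.002, b = (1−μ)s = 0.084.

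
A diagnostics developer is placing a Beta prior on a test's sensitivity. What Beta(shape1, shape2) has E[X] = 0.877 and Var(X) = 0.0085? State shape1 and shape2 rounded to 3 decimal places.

shape1 = 10.253, shape2 = 1.438

Let s = shape1+shape2. The Beta variance is μ(1−μ)/(s+1).
So s+1 = μ(1−μ)/σ² = (0.877×0.123)/0.0085 = 0.107871/0.0085 = 12.6907, giving s = 11.6907.
Then shape1 = μs = 0.877×11.6907 = 10.253 and shape2 = (1−μ)s = 0.123×11.6907 = 1.438.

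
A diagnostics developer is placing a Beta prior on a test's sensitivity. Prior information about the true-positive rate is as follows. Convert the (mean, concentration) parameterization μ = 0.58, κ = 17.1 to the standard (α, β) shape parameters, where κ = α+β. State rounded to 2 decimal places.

Split κ in proportion μ : (1−μ): α = 0.58·17.1 = 9.92, β = 17.1 − 9.92 = 7.18.

α = 9.92, β = 7.18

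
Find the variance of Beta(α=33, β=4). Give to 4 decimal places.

0.0025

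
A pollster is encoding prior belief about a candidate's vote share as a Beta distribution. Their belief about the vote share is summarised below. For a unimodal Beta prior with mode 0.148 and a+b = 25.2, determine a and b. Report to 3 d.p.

a = 4.434, b = 20.766

For a,b>1 the mode is (a−1)/(a+b−2), so a = mode·(κ−2)+1 = 0.148×23.2+1 = 4.434.
And b = (1−mode)·(κ−2)+1 = 0.852×23.2+1 = 20.766.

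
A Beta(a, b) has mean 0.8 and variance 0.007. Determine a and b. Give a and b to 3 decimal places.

Write ν = a+b; then a = μν and Var = μ(1−μ)/(ν+1).
ν = μ(1−μ)/Var − 1 = 0.16/0.007 − 1 = 21.8571.
a = 0.8·21.8571 = 17.486, b = 0.2·21.8571 = 4.371.

a = 17.486, b = 4.371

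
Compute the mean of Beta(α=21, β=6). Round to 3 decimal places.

0.778

E[X] = α/(α+β) = 21/27 = 0.778.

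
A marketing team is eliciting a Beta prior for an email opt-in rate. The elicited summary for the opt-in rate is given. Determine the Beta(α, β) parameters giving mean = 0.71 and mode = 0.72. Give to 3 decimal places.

With s = α+β: μ = α/s and mode = (α−1)/(s−2). Eliminating α = μs,
μs − 1 = m(s−2) ⇒ s(μ−m) = 1−2m ⇒ s = -0.44/-0.01 = 44.0000.
So α = μs = 31.240, β = (1−μ)s = 12.760.

α = 31.240, β = 12.760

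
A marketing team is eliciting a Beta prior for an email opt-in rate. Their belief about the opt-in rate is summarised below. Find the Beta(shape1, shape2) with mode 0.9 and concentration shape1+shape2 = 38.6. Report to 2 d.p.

shape1 = 33.94, shape2 = 4.66

Mode = (shape1−1)/(κ−2) with κ = shape1+shape2, so shape1−1 = 0.9·36.6 = 32.94.
shape1 = 33.94; shape2 = κ − shape1 = 4.66.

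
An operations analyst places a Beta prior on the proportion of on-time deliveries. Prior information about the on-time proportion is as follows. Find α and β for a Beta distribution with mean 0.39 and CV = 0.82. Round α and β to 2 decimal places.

α = 0.52, β = 0.81

Var = (CV·μ)² = (0.82×0.39)² = 0.102272.
α+β = μ(1−μ)/Var − 1 = 0.2379/0.102272 − 1 = 1.3261.
Thus α = 0.39·1.3261 = 0.52 and β = 0.61·1.3261 = 0.81.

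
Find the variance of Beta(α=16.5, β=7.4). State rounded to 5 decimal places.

μ = 16.5/23.9 = 0.690377; Var = μ(1−μ)/(α+β+1) = 0.2137568/24.9 = 0.00858.

0.00858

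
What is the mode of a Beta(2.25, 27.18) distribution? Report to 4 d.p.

0.0456

The density x^(α−1)(1−x)^(β−1) is maximised at (α−1)/(α+β−2) = 1.25/27.43 = 0.0456.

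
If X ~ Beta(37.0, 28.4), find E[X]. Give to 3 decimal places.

E[X] = α/(α+β) = 37.0/65.4 = 0.566.

0.566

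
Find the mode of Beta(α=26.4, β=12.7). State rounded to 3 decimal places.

0.685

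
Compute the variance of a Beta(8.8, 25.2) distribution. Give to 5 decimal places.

μ = 8.8/34.0 = 0.258824; Var = μ(1−μ)/(α+β+1) = 0.1918339/35.0 = 0.00548.

0.00548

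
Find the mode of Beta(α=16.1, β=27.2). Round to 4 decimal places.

0.3656

The density x^(α−1)(1−x)^(β−1) is maximised at (α−1)/(α+β−2) = 15.1/41.3 = 0.3656.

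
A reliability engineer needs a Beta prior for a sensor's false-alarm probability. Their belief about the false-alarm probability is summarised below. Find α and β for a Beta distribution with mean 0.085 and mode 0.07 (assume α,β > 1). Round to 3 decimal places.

With s = α+β: μ = α/s and mode = (α−1)/(s−2). Eliminating α = μs,
μs − 1 = m(s−2) ⇒ s(μ−m) = 1−2m ⇒ s = 0.86/0.015 = 57.3333.
So α = μs = 4.873, β = (1−μ)s = 52.460.

α = 4.873, β = 52.460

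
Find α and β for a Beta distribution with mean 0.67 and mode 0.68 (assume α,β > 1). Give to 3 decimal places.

α = 24.120, β = 11.880

With s = α+β: μ = α/s and mode = (α−1)/(s−2). Eliminating α = μs,
μs − 1 = m(s−2) ⇒ s(μ−m) = 1−2m ⇒ s = -0.36/-0.01 = 36.0000.
So α = μs = 24.120, β = (1−μ)s = 11.880.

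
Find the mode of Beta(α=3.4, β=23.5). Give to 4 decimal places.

The density x^(α−1)(1−x)^(β−1) is maximised at (α−1)/(α+β−2) = 2.4/24.9 = 0.0964.

0.0964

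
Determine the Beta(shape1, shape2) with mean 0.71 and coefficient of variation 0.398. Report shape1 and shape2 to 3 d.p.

shape1 = 1.121, shape2 = 0.458

σ = CV·μ = 0.398×0.71 = 0.28258, so σ² = 0.079851.
s+1 = μ(1−μ)/σ² = 0.2059/0.079851 = 2.5785, so s = shape1+shape2 = 1.5785.
shape1 = μs = 1.121, shape2 = (1−μ)s = 0.458.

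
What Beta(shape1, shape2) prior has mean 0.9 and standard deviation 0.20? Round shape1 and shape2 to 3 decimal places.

σ² = 0.20² = 0.0400.
With s = shape1+shape2, Var = μ(1−μ)/(s+1), so s+1 = (0.9×0.1)/0.0400 = 2.2500 and s = 1.2500.
shape1 = μs = 1.125, shape2 = (1−μ)s = 0.125.

shape1 = 1.125, shape2 = 0.125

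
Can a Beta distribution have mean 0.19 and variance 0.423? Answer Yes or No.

A Beta with mean μ has variance μ(1−μ)/(α+β+1) < μ(1−μ).
Here μ(1−μ) = 0.19×0.81 = 0.1539, and 0.423 ≥ 0.1539.

No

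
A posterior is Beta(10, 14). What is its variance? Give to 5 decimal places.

μ = 10/24 = 0.416667; Var = μ(1−μ)/(α+β+1) = 0.2430556/25 = 0.00972.

0.00972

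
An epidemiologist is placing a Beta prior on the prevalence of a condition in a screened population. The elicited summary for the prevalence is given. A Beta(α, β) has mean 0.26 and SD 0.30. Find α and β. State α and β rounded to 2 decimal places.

α = 0.30, β = 0.84

First σ² = 0.0900. Setting α = μn, β = (1−μ)n with n = α+β,
μ(1−μ)/(n+1) = 0.0900 ⇒ n+1 = 0.1924/0.0900 = 2.1378 ⇒ n = 1.1378.
Hence α = 0.26×1.1378 = 0.30, β = 0.74×1.1378 = 0.84.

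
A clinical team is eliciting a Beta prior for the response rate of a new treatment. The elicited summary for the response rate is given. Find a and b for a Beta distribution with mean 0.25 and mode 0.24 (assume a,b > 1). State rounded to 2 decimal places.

Let s = a+b. Mean gives a = μs = 0.25s; mode gives (a−1)/(s−2) = 0.24.
Substituting: 0.25s − 1 = 0.24(s−2) = 0.24s − 0.48, so 0.01s = 0.52 and s = 52.0000.
Then a = 0.25×52.0000 = 13.00 and b = s−a = 39.00.

a = 13.00, b = 39.00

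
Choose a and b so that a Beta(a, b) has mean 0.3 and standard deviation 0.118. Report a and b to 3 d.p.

First σ² = 0.013924. Setting a = μn, b = (1−μ)n with n = a+b,
μ(1−μ)/(n+1) = 0.013924 ⇒ n+1 = 0.21/0.013924 = 15.0819 ⇒ n = 14.0819.
Hence a = 0.3×14.0819 = 4.225, b = 0.7×14.0819 = 9.857.

a = 4.225, b = 9.857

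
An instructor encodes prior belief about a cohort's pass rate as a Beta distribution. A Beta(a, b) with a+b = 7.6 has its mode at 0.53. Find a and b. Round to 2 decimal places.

a = 3.97, b = 3.63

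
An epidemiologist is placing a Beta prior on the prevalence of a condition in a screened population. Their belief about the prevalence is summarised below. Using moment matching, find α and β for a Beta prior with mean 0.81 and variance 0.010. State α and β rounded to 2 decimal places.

Let s = α+β. The Beta variance is μ(1−μ)/(s+1).
So s+1 = μ(1−μ)/σ² = (0.81×0.19)/0.010 = 0.1539/0.010 = 15.3900, giving s = 14.3900.
Then α = μs = 0.81×14.3900 = 11.66 and β = (1−μ)s = 0.19×14.3900 = 2.73.

α = 11.66, β = 2.73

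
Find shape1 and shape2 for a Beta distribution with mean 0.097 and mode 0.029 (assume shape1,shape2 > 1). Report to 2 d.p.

Let s = shape1+shape2. Mean gives shape1 = μs = 0.097s; mode gives (shape1−1)/(s−2) = 0.029.
Substituting: 0.097s − 1 = 0.029(s−2) = 0.029s − 0.058, so 0.068s = 0.942 and s = 13.8529.
Then shape1 = 0.097×13.8529 = 1.34 and shape2 = s−shape1 = 12.51.

shape1 = 1.34, shape2 = 12.51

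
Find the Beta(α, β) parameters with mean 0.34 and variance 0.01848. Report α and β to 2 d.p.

Let s = α+β. The Beta variance is μ(1−μ)/(s+1).
So s+1 = μ(1−μ)/σ² = (0.34×0.66)/0.01848 = 0.2244/0.01848 = 12.1429, giving s = 11.1429.
Then α = μs = 0.34×11.1429 = 3.79 and β = (1−μ)s = 0.66×11.1429 = 7.35.

α = 3.79, β = 7.35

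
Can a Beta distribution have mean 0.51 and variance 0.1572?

Yes

A Beta with mean μ has variance μ(1−μ)/(α+β+1) < μ(1−μ).
Here μ(1−μ) = 0.51×0.49 = 0.2499, and 0.1572 < 0.2499.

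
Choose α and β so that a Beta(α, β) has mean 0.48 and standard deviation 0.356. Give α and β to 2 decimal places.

σ² = 0.356² = 0.126736.
With s = α+β, Var = μ(1−μ)/(s+1), so s+1 = (0.48×0.52)/0.126736 = 1.9694 and s = 0.9694.
α = μs = 0.47, β = (1−μ)s = 0.50.

α = 0.47, β = 0.50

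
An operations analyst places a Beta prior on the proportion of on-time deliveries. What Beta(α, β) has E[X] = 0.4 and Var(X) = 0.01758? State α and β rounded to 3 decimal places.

By moment matching, α+β = μ(1−μ)/σ² − 1 = (0.4·0.6)/0.01758 − 1 = 13.6519 − 1 = 12.6519.
Since α/(α+β) = μ, α = 0.4·12.6519 = 5.061 and β = 0.6·12.6519 = 7.591.

α = 5.061, β = 7.591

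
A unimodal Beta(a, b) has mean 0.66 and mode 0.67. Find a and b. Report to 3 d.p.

a = 22.440, b = 11.560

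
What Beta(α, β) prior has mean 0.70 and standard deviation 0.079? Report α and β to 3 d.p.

First σ² = 0.006241. Setting α = μn, β = (1−μ)n with n = α+β,
μ(1−μ)/(n+1) = 0.006241 ⇒ n+1 = 0.2100/0.006241 = 33.6485 ⇒ n = 32.6485.
Hence α = 0.70×32.6485 = 22.854, β = 0.30×32.6485 = 9.795.

α = 22.854, β = 9.795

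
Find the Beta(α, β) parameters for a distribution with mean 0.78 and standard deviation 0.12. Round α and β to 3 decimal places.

Variance = 0.12² = 0.0144. The moment-matching identity α+β = μ(1−μ)/Var − 1 gives
α+β = 0.1716/0.0144 − 1 = 10.9167, so α = μ·10.9167 = 8.515 and β = (1−μ)·10.9167 = 2.402.

α = 8.515, β = 2.402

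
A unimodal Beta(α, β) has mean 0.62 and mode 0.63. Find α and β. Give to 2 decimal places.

α = 16.12, β = 9.88

Let s = α+β. Mean gives α = μs = 0.62s; mode gives (α−1)/(s−2) = 0.63.
Substituting: 0.62s − 1 = 0.63(s−2) = 0.63s − 1.26, so -0.01s = -0.26 and s = 26.0000.
Then α = 0.62×26.0000 = 16.12 and β = s−α = 9.88.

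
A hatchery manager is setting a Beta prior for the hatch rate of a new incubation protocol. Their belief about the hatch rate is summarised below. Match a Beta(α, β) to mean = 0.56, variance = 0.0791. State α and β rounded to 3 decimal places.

By moment matching, α+β = μ(1−μ)/σ² − 1 = (0.56·0.44)/0.0791 − 1 = 3.1150 − 1 = 2.1150.
Since α/(α+β) = μ, α = 0.56·2.1150 = 1.184 and β = 0.44·2.1150 = 0.931.

α = 1.184, β = 0.931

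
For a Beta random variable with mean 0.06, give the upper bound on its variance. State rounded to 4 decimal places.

0.0564

For fixed mean μ the Beta variance is μ(1−μ)/(α+β+1), increasing as α+β decreases.
Its least upper bound (not attained) is μ(1−μ) = 0.06·0.94 = 0.0564.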